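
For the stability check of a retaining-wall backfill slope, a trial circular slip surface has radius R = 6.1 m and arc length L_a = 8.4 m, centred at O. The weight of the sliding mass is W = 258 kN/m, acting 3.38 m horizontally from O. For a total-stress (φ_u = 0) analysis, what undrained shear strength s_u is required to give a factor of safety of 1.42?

FS = s_u·L_a·R / (W·d), so s_u = FS·W·d / (L_a·R).
s_u = 1.42·258·3.38 / (8.40·6.1) = 1238.3 / 51.24 = 24.17 kPa

s_u = 24.2 kPa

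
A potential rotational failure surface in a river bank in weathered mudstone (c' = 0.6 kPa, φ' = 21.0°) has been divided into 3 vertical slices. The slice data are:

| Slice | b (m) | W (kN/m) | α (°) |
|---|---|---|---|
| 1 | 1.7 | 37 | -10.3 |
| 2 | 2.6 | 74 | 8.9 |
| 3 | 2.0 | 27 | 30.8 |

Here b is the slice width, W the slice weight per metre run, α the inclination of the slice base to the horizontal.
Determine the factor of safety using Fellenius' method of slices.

Ordinary method of slices: FS = Σ[c'·Δl_i + (W_i cosα_i)·tanφ'] / Σ W_i sinα_i, with Δl_i = b_i / cosα_i.
Slice 1: Δl = 1.7/cos(-10.3°) = 1.728 m; N'_1 = 37·cos(-10.3°) = 36.4; c'Δl = 1.04; W sinα = -6.6
Slice 2: Δl = 2.6/cos8.9° = 2.632 m; N'_2 = 74·cos8.9° = 73.1; c'Δl = 1.58; W sinα = 11.4
Slice 3: Δl = 2.0/cos30.8° = 2.328 m; N'_3 = 27·cos30.8° = 23.2; c'Δl = 1.40; W sinα = 13.8
Σc'Δl = 4.0 kN/m; ΣN' = 132.7 kN/m; ΣW sinα = 18.7 kN/m
Resisting = 4.0 + 132.7·tan21.0° = 4.0 + 50.9 = 55.0 kN/m
FS = 55.0 / 18.7 = 2.945

FS = 2.95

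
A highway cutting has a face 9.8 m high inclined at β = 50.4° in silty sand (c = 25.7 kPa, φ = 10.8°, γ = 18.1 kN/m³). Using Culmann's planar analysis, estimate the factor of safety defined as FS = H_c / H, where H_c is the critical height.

FS = 1.91

H_c = (4c/γ) · sinβ cosφ / [1 − cos(β − φ)]
    = (4·25.7/18.1) · sin50.4°·cos10.8° / [1 − cos39.6°]
    = 5.680 · 0.7569 / 0.2295 = 18.73 m
FS = H_c / H = 18.73 / 9.8 = 1.911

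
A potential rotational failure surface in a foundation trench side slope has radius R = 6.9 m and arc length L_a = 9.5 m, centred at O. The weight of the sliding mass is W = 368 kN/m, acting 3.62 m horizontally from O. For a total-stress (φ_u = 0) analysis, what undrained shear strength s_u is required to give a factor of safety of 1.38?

FS = s_u·L_a·R / (W·d), so s_u = FS·W·d / (L_a·R).
s_u = 1.38·368·3.62 / (9.50·6.9) = 1838.4 / 65.55 = 28.05 kPa

s_u = 28.0 kPa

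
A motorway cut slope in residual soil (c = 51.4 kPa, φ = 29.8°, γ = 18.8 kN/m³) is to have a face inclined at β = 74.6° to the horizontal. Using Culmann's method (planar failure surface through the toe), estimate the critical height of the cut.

Culmann's analysis gives the critical failure plane at α_cr = (β + φ)/2 = (74.6 + 29.8)/2 = 52.2°, and the critical height
H_c = (4c/γ) · sinβ cosφ / [1 − cos(β − φ)]
    = (4·51.4/18.8) · sin74.6°·cos29.8° / [1 − cos(44.8°)]
    = 10.936 · 0.9641·0.8678 / [1 − 0.7096]
    = 10.936 · 0.8366 / 0.2904
    = 31.50 m

H_c = 31.50 m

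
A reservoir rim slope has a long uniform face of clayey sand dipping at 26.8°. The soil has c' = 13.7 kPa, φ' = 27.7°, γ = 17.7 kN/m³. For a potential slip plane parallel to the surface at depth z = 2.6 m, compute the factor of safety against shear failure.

For an infinite slope with a slip plane parallel to the surface (no pore pressure): FS = [c' + γz cos²β tanφ'] / [γz sinβ cosβ].
γz = 17.7·2.6 = 46.02 kN/m²
Numerator = 13.7 + 46.02·cos²26.8°·tan27.7° = 13.7 + 46.02·0.7967·0.5250 = 32.949 kPa
Denominator = 46.02·sin26.8°·cos26.8° = 46.02·0.4509·0.8926 = 18.521 kPa
FS = 32.949 / 18.521 = 1.779

FS = 1.78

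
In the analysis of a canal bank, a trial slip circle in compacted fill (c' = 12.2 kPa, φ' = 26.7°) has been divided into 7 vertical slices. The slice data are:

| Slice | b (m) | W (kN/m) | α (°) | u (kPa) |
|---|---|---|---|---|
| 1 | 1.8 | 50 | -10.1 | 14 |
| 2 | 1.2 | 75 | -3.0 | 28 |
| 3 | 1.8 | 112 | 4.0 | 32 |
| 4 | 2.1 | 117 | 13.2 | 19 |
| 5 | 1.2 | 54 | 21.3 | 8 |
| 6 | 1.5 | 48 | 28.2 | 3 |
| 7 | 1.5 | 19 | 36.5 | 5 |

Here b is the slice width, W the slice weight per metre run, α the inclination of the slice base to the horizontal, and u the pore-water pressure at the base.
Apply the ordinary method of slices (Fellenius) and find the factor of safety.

FS = 3.75

Ordinary method of slices: FS = Σ[c'·Δl_i + (W_i cosα_i − u_i·Δl_i)·tanφ'] / Σ W_i sinα_i, with Δl_i = b_i / cosα_i.
Slice 1: Δl = 1.8/cos(-10.1°) = 1.828 m; N'_1 = 50·cos(-10.1°) − 14·1.828 = 23.6; c'Δl = 22.31; W sinα = -8.8
Slice 2: Δl = 1.2/cos(-3.0°) = 1.202 m; N'_2 = 75·cos(-3.0°) − 28·1.202 = 41.3; c'Δl = 14.66; W sinα = -3.9
Slice 3: Δl = 1.8/cos4.0° = 1.804 m; N'_3 = 112·cos4.0° − 32·1.804 = 54.0; c'Δl = 22.01; W sinα = 7.8
Slice 4: Δl = 2.1/cos13.2° = 2.157 m; N'_4 = 117·cos13.2° − 19·2.157 = 72.9; c'Δl = 26.32; W sinα = 26.7
Slice 5: Δl = 1.2/cos21.3° = 1.288 m; N'_5 = 54·cos21.3° − 8·1.288 = 40.0; c'Δl = 15.71; W sinα = 19.6
Slice 6: Δl = 1.5/cos28.2° = 1.702 m; N'_6 = 48·cos28.2° − 3·1.702 = 37.2; c'Δl = 20.76; W sinα = 22.7
Slice 7: Δl = 1.5/cos36.5° = 1.866 m; N'_7 = 19·cos36.5° − 5·1.866 = 5.9; c'Δl = 22.77; W sinα = 11.3
Σc'Δl = 144.5 kN/m; ΣN' = 274.9 kN/m; ΣW sinα = 75.4 kN/m
Resisting = 144.5 + 274.9·tan26.7° = 144.5 + 138.3 = 282.8 kN/m
FS = 282.8 / 75.4 = 3.749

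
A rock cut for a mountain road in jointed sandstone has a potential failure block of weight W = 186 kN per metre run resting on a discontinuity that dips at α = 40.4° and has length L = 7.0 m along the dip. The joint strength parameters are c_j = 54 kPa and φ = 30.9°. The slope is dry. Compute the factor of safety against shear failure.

Resolving the block weight along and normal to the plane and applying the Mohr–Coulomb strength on the joint:
N' = W cosα = 186·cos40.4° = 141.6 kN/m
Driving force T = W sinα = 186·sin40.4° = 120.6 kN/m
Resisting force R = c_j·L + N'·tanφ = 54·7.0 + 141.6·tan30.9° = 378.0 + 84.8 = 462.8 kN/m
FS = R / T = 462.8 / 120.6 = 3.839

FS = 3.84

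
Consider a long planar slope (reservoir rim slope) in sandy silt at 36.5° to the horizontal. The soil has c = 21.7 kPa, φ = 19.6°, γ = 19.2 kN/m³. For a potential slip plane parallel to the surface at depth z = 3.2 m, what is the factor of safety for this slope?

FS = 1.22

For an infinite slope with a slip plane parallel to the surface (no pore pressure): FS = [c + γz cos²β tanφ] / [γz sinβ cosβ].
γz = 19.2·3.2 = 61.44 kN/m²
Numerator = 21.7 + 61.44·cos²36.5°·tan19.6° = 21.7 + 61.44·0.6462·0.3561 = 35.837 kPa
Denominator = 61.44·sin36.5°·cos36.5° = 61.44·0.5948·0.8039 = 29.378 kPa
FS = 35.837 / 29.378 = 1.220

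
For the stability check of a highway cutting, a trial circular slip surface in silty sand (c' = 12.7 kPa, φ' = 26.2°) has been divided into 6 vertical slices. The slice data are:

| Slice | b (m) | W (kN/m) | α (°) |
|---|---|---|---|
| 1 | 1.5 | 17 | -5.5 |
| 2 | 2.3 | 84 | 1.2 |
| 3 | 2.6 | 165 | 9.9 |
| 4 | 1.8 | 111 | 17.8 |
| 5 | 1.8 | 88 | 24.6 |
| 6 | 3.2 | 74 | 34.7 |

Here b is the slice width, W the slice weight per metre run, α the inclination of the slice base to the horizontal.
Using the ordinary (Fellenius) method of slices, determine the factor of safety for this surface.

FS = 3.06

Ordinary method of slices: FS = Σ[c'·Δl_i + (W_i cosα_i)·tanφ'] / Σ W_i sinα_i, with Δl_i = b_i / cosα_i.
Slice 1: Δl = 1.5/cos(-5.5°) = 1.507 m; N'_1 = 17·cos(-5.5°) = 16.9; c'Δl = 19.14; W sinα = -1.6
Slice 2: Δl = 2.3/cos1.2° = 2.301 m; N'_2 = 84·cos1.2° = 84.0; c'Δl = 29.22; W sinα = 1.8
Slice 3: Δl = 2.6/cos9.9° = 2.639 m; N'_3 = 165·cos9.9° = 162.5; c'Δl = 33.52; W sinα = 28.4
Slice 4: Δl = 1.8/cos17.8° = 1.890 m; N'_4 = 111·cos17.8° = 105.7; c'Δl = 24.01; W sinα = 33.9
Slice 5: Δl = 1.8/cos24.6° = 1.980 m; N'_5 = 88·cos24.6° = 80.0; c'Δl = 25.14; W sinα = 36.6
Slice 6: Δl = 3.2/cos34.7° = 3.892 m; N'_6 = 74·cos34.7° = 60.8; c'Δl = 49.43; W sinα = 42.1
Σc'Δl = 180.5 kN/m; ΣN' = 510.0 kN/m; ΣW sinα = 141.2 kN/m
Resisting = 180.5 + 510.0·tan26.2° = 180.5 + 250.9 = 431.4 kN/m
FS = 431.4 / 141.2 = 3.055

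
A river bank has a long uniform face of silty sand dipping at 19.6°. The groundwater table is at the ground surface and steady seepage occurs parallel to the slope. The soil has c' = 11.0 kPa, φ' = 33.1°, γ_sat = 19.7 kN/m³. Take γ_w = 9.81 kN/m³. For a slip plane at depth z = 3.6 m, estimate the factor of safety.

With seepage parallel to the slope and the water table at the surface, the effective normal stress on the slip plane uses the buoyant unit weight γ' = γ_sat − γ_w while the driving shear stress uses γ_sat:
FS = [c' + γ' z cos²β tanφ'] / [γ_sat z sinβ cosβ]
γ' = 19.7 − 9.81 = 9.89 kN/m³
Numerator = 11.0 + 9.89·3.6·cos²19.6°·tan33.1° = 11.0 + 9.89·3.6·0.8875·0.6519 = 31.598 kPa
Denominator = 19.7·3.6·sin19.6°·cos19.6° = 19.7·3.6·0.3355·0.9421 = 22.412 kPa
FS = 31.598 / 22.412 = 1.410

FS = 1.41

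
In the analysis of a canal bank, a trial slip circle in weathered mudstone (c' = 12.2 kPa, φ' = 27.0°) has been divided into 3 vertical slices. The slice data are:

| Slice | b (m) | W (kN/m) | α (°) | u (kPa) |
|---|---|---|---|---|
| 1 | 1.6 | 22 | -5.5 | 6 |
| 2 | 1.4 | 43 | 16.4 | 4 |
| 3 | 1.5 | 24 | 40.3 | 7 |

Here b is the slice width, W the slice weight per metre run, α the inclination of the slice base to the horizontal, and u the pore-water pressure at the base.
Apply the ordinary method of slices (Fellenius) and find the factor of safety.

Ordinary method of slices: FS = Σ[c'·Δl_i + (W_i cosα_i − u_i·Δl_i)·tanφ'] / Σ W_i sinα_i, with Δl_i = b_i / cosα_i.
Slice 1: Δl = 1.6/cos(-5.5°) = 1.607 m; N'_1 = 22·cos(-5.5°) − 6·1.607 = 12.3; c'Δl = 19.61; W sinα = -2.1
Slice 2: Δl = 1.4/cos16.4° = 1.459 m; N'_2 = 43·cos16.4° − 4·1.459 = 35.4; c'Δl = 17.80; W sinα = 12.1
Slice 3: Δl = 1.5/cos40.3° = 1.967 m; N'_3 = 24·cos40.3° − 7·1.967 = 4.5; c'Δl = 23.99; W sinα = 15.5
Σc'Δl = 61.4 kN/m; ΣN' = 52.2 kN/m; ΣW sinα = 25.6 kN/m
Resisting = 61.4 + 52.2·tan27.0° = 61.4 + 26.6 = 88.0 kN/m
FS = 88.0 / 25.6 = 3.444

FS = 3.44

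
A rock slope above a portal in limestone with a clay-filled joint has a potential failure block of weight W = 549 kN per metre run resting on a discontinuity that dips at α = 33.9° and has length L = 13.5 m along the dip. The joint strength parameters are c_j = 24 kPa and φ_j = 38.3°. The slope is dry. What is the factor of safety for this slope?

FS = 2.23

Resolving the block weight along and normal to the plane and applying the Mohr–Coulomb strength on the joint:
N' = W cosα = 549·cos33.9° = 455.7 kN/m
Driving force T = W sinα = 549·sin33.9° = 306.2 kN/m
Resisting force R = c_j·L + N'·tanφ_j = 24·13.5 + 455.7·tan38.3° = 324.0 + 359.9 = 683.9 kN/m
FS = R / T = 683.9 / 306.2 = 2.233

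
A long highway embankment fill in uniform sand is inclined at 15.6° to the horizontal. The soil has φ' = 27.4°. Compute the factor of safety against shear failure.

For a dry cohesionless infinite slope the factor of safety is FS = tanφ' / tanβ.
FS = tan27.4° / tan15.6° = 0.5184 / 0.2792 = 1.857

FS = 1.86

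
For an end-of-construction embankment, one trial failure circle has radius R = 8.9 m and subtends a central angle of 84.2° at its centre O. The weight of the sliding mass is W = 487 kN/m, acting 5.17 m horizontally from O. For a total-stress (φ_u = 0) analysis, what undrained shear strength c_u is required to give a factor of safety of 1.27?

c_u = 27.5 kPa

FS = c_u·L_a·R / (W·d), so c_u = FS·W·d / (L_a·R).
Arc length L_a = R·θ = 8.9·(84.2°·π/180) = 8.9·1.4696 = 13.08 m
c_u = 1.27·487·5.17 / (13.08·8.9) = 3197.6 / 116.40 = 27.47 kPa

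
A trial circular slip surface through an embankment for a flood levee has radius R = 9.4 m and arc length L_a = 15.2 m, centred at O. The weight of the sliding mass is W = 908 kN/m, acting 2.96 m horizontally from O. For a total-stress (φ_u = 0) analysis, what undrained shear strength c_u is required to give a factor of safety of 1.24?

c_u = 23.3 kPa

FS = c_u·L_a·R / (W·d), so c_u = FS·W·d / (L_a·R).
c_u = 1.24·908·2.96 / (15.20·9.4) = 3332.7 / 142.88 = 23.33 kPa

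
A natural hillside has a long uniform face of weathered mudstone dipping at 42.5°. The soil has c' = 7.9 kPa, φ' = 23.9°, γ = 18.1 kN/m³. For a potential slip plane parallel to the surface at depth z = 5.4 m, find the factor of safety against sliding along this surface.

For an infinite slope with a slip plane parallel to the surface (no pore pressure): FS = [c' + γz cos²β tanφ'] / [γz sinβ cosβ].
γz = 18.1·5.4 = 97.74 kN/m²
Numerator = 7.9 + 97.74·cos²42.5°·tan23.9° = 7.9 + 97.74·0.5436·0.4431 = 31.444 kPa
Denominator = 97.74·sin42.5°·cos42.5° = 97.74·0.6756·0.7373 = 48.684 kPa
FS = 31.444 / 48.684 = 0.646

FS = 0.65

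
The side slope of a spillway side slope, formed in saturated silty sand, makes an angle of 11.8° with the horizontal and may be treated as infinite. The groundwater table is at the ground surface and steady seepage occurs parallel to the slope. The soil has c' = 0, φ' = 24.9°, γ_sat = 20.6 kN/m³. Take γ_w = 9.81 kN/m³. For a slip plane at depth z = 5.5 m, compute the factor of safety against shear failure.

FS = 1.16

With seepage parallel to the slope and the water table at the surface, the effective normal stress on the slip plane uses the buoyant unit weight γ' = γ_sat − γ_w while the driving shear stress uses γ_sat:
FS = [c' + γ' z cos²β tanφ'] / [γ_sat z sinβ cosβ]
(For c' = 0 this reduces to FS = (γ'/γ_sat)·tanφ'/tanβ.)
γ' = 20.6 − 9.81 = 10.79 kN/m³
Numerator = 0.0 + 10.79·5.5·cos²11.8°·tan24.9° = 0.0 + 10.79·5.5·0.9582·0.4642 = 26.395 kPa
Denominator = 20.6·5.5·sin11.8°·cos11.8° = 20.6·5.5·0.2045·0.9789 = 22.680 kPa
FS = 26.395 / 22.680 = 1.164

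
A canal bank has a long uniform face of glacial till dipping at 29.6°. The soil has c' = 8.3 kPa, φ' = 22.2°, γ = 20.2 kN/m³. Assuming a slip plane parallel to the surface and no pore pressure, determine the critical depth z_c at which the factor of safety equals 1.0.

Setting FS = 1.00 in FS = [c' + γz cos²β tanφ'] / [γz sinβ cosβ] and solving for z:
z = c' / [γ cosβ (FS·sinβ − cosβ·tanφ')]
  = 8.3 / [20.2·cos29.6°·(1.00·sin29.6° − cos29.6°·tan22.2°)]
  = 8.3 / [20.2·0.8695·(1.00·0.4939 − 0.8695·0.4081)]
  = 8.3 / 2.4433 = 3.397 m

z_c = 3.40 m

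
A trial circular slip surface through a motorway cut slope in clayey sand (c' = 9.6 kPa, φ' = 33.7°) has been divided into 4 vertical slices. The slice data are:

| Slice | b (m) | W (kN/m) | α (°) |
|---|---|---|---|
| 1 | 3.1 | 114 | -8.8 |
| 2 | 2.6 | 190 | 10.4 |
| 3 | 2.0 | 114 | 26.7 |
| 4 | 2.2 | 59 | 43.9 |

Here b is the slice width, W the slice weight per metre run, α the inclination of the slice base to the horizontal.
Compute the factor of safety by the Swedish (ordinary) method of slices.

Ordinary method of slices: FS = Σ[c'·Δl_i + (W_i cosα_i)·tanφ'] / Σ W_i sinα_i, with Δl_i = b_i / cosα_i.
Slice 1: Δl = 3.1/cos(-8.8°) = 3.137 m; N'_1 = 114·cos(-8.8°) = 112.7; c'Δl = 30.11; W sinα = -17.4
Slice 2: Δl = 2.6/cos10.4° = 2.643 m; N'_2 = 190·cos10.4° = 186.9; c'Δl = 25.38; W sinα = 34.3
Slice 3: Δl = 2.0/cos26.7° = 2.239 m; N'_3 = 114·cos26.7° = 101.8; c'Δl = 21.49; W sinα = 51.2
Slice 4: Δl = 2.2/cos43.9° = 3.053 m; N'_4 = 59·cos43.9° = 42.5; c'Δl = 29.31; W sinα = 40.9
Σc'Δl = 106.3 kN/m; ΣN' = 443.9 kN/m; ΣW sinα = 109.0 kN/m
Resisting = 106.3 + 443.9·tan33.7° = 106.3 + 296.0 = 402.3 kN/m
FS = 402.3 / 109.0 = 3.691

FS = 3.69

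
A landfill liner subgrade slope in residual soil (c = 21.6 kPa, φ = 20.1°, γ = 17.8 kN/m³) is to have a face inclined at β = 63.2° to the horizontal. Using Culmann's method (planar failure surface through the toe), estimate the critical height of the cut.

Culmann's analysis gives the critical failure plane at α_cr = (β + φ)/2 = (63.2 + 20.1)/2 = 41.7°, and the critical height
H_c = (4c/γ) · sinβ cosφ / [1 − cos(β − φ)]
    = (4·21.6/17.8) · sin63.2°·cos20.1° / [1 − cos(43.1°)]
    = 4.854 · 0.8926·0.9391 / [1 − 0.7302]
    = 4.854 · 0.8382 / 0.2698
    = 15.08 m

H_c = 15.08 m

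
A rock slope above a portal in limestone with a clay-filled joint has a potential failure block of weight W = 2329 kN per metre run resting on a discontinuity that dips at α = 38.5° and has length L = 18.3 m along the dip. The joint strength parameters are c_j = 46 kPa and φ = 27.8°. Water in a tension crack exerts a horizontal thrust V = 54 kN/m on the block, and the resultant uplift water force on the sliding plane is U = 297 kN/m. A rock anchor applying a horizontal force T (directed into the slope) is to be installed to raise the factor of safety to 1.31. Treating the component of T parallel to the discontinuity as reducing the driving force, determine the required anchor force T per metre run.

Resolving forces along and normal to the sliding plane, with the horizontal anchor force T adding T·sinα to the effective normal force and T·cosα acting up the plane against the driving force:
FS = [c_jL + (W cosα − U − V sinα + T sinα) tanφ] / [W sinα + V cosα − T cosα]
Without the anchor: N' = 1492.1 kN/m, driving T_d = 1492.1 kN/m, resisting R = 46·18.3 + 1492.1·tan27.8° = 1628.5 kN/m, FS = 1.09.
Setting FS = 1.31 and solving for T:
1.31·(1492.1 − T cos38.5°) = 1628.5 + T sin38.5°·tan27.8°
T·(sin38.5°·tan27.8° + 1.31·cos38.5°) = 1.31·1492.1 − 1628.5
T·(0.6225·0.5272 + 1.31·0.7826) = 1954.6 − 1628.5 = 326.2
T·1.3534 = 326.2
T = 241.0 kN/m

T = 241 kN/m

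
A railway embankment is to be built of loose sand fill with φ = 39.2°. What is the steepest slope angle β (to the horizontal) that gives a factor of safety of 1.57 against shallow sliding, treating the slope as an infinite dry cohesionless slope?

For an infinite dry cohesionless slope FS = tanφ/tanβ, so tanβ = tanφ / FS.
tanβ = tan39.2° / 1.57 = 0.8156 / 1.57 = 0.5195
β = arctan(0.5195) = 27.45°

β = 27.5°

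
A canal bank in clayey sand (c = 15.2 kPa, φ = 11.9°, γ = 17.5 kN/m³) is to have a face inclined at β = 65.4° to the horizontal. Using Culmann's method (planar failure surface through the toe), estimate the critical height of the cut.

Culmann's analysis gives the critical failure plane at α_cr = (β + φ)/2 = (65.4 + 11.9)/2 = 38.7°, and the critical height
H_c = (4c/γ) · sinβ cosφ / [1 − cos(β − φ)]
    = (4·15.2/17.5) · sin65.4°·cos11.9° / [1 − cos(53.5°)]
    = 3.474 · 0.9092·0.9785 / [1 − 0.5948]
    = 3.474 · 0.8897 / 0.4052
    = 7.63 m

H_c = 7.63 m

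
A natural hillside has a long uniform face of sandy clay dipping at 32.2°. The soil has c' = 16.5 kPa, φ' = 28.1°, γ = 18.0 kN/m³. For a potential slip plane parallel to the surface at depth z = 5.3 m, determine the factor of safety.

FS = 1.23

For an infinite slope with a slip plane parallel to the surface (no pore pressure): FS = [c' + γz cos²β tanφ'] / [γz sinβ cosβ].
γz = 18.0·5.3 = 95.40 kN/m²
Numerator = 16.5 + 95.40·cos²32.2°·tan28.1° = 16.5 + 95.40·0.7160·0.5340 = 52.974 kPa
Denominator = 95.40·sin32.2°·cos32.2° = 95.40·0.5329·0.8462 = 43.017 kPa
FS = 52.974 / 43.017 = 1.231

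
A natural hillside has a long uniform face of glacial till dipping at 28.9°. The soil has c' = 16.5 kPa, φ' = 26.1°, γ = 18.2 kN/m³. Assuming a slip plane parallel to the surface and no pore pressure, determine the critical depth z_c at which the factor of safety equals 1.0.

Setting FS = 1.00 in FS = [c' + γz cos²β tanφ'] / [γz sinβ cosβ] and solving for z:
z = c' / [γ cosβ (FS·sinβ − cosβ·tanφ')]
  = 16.5 / [18.2·cos28.9°·(1.00·sin28.9° − cos28.9°·tan26.1°)]
  = 16.5 / [18.2·0.8755·(1.00·0.4833 − 0.8755·0.4899)]
  = 16.5 / 0.8667 = 19.037 m

z_c = 19.04 m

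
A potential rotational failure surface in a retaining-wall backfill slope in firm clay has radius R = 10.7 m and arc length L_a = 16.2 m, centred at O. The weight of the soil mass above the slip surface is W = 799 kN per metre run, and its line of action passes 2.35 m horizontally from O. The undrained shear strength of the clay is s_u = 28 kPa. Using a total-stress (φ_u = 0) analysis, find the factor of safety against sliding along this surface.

Taking moments about the centre O, the resisting moment is provided by the undrained shear strength acting along the arc:
M_R = s_u·L_a·R = 28·16.20·10.7 = 4853.5 kN·m/m
M_D = W·d = 799·2.35 = 1877.7 kN·m/m
FS = M_R / M_D = 4853.5 / 1877.7 = 2.585

FS = 2.58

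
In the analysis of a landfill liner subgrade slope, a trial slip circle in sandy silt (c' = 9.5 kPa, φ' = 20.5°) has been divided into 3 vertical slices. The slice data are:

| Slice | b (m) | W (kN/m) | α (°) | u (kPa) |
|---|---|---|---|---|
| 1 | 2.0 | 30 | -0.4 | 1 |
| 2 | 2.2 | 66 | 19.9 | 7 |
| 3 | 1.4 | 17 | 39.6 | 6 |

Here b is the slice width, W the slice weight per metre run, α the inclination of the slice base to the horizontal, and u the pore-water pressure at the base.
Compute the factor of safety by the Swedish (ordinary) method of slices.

Ordinary method of slices: FS = Σ[c'·Δl_i + (W_i cosα_i − u_i·Δl_i)·tanφ'] / Σ W_i sinα_i, with Δl_i = b_i / cosα_i.
Slice 1: Δl = 2.0/cos(-0.4°) = 2.000 m; N'_1 = 30·cos(-0.4°) − 1·2.000 = 28.0; c'Δl = 19.00; W sinα = -0.2
Slice 2: Δl = 2.2/cos19.9° = 2.340 m; N'_2 = 66·cos19.9° − 7·2.340 = 45.7; c'Δl = 22.23; W sinα = 22.5
Slice 3: Δl = 1.4/cos39.6° = 1.817 m; N'_3 = 17·cos39.6° − 6·1.817 = 2.2; c'Δl = 17.26; W sinα = 10.8
Σc'Δl = 58.5 kN/m; ΣN' = 75.9 kN/m; ΣW sinα = 33.1 kN/m
Resisting = 58.5 + 75.9·tan20.5° = 58.5 + 28.4 = 86.9 kN/m
FS = 86.9 / 33.1 = 2.625

FS = 2.62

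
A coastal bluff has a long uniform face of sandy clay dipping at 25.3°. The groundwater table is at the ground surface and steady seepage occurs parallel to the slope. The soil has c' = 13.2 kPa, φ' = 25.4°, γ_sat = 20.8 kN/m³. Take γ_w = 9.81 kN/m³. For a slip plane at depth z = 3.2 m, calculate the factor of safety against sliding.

FS = 1.04

With seepage parallel to the slope and the water table at the surface, the effective normal stress on the slip plane uses the buoyant unit weight γ' = γ_sat − γ_w while the driving shear stress uses γ_sat:
FS = [c' + γ' z cos²β tanφ'] / [γ_sat z sinβ cosβ]
γ' = 20.8 − 9.81 = 10.99 kN/m³
Numerator = 13.2 + 10.99·3.2·cos²25.3°·tan25.4° = 13.2 + 10.99·3.2·0.8174·0.4748 = 26.849 kPa
Denominator = 20.8·3.2·sin25.3°·cos25.3° = 20.8·3.2·0.4274·0.9041 = 25.717 kPa
FS = 26.849 / 25.717 = 1.044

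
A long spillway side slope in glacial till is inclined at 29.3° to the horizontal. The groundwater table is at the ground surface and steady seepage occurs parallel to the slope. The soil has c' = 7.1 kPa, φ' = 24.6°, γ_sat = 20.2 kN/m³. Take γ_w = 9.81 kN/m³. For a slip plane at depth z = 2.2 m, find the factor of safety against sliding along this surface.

FS = 0.79

With seepage parallel to the slope and the water table at the surface, the effective normal stress on the slip plane uses the buoyant unit weight γ' = γ_sat − γ_w while the driving shear stress uses γ_sat:
FS = [c' + γ' z cos²β tanφ'] / [γ_sat z sinβ cosβ]
γ' = 20.2 − 9.81 = 10.39 kN/m³
Numerator = 7.1 + 10.39·2.2·cos²29.3°·tan24.6° = 7.1 + 10.39·2.2·0.7605·0.4578 = 15.059 kPa
Denominator = 20.2·2.2·sin29.3°·cos29.3° = 20.2·2.2·0.4894·0.8721 = 18.966 kPa
FS = 15.059 / 18.966 = 0.794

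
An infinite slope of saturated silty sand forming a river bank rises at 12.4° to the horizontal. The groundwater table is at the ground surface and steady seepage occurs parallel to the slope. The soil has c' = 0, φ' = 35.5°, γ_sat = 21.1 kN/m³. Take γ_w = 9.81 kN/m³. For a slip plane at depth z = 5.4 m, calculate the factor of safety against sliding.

With seepage parallel to the slope and the water table at the surface, the effective normal stress on the slip plane uses the buoyant unit weight γ' = γ_sat − γ_w while the driving shear stress uses γ_sat:
FS = [c' + γ' z cos²β tanφ'] / [γ_sat z sinβ cosβ]
(For c' = 0 this reduces to FS = (γ'/γ_sat)·tanφ'/tanβ.)
γ' = 21.1 − 9.81 = 11.29 kN/m³
Numerator = 0.0 + 11.29·5.4·cos²12.4°·tan35.5° = 0.0 + 11.29·5.4·0.9539·0.7133 = 41.481 kPa
Denominator = 21.1·5.4·sin12.4°·cos12.4° = 21.1·5.4·0.2147·0.9767 = 23.896 kPa
FS = 41.481 / 23.896 = 1.736

FS = 1.74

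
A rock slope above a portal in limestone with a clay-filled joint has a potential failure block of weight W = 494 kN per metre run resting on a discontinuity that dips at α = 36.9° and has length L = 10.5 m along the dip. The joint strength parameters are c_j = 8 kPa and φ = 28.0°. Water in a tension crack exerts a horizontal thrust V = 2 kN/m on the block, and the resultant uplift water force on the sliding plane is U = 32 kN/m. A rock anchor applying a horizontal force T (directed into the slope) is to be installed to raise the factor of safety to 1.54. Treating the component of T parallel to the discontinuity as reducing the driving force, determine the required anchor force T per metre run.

T = 118 kN/m

Resolving forces along and normal to the sliding plane, with the horizontal anchor force T adding T·sinα to the effective normal force and T·cosα acting up the plane against the driving force:
FS = [c_jL + (W cosα − U − V sinα + T sinα) tanφ] / [W sinα + V cosα − T cosα]
Without the anchor: N' = 361.8 kN/m, driving T_d = 298.2 kN/m, resisting R = 8·10.5 + 361.8·tan28.0° = 276.4 kN/m, FS = 0.93.
Setting FS = 1.54 and solving for T:
1.54·(298.2 − T cos36.9°) = 276.4 + T sin36.9°·tan28.0°
T·(sin36.9°·tan28.0° + 1.54·cos36.9°) = 1.54·298.2 − 276.4
T·(0.6004·0.5317 + 1.54·0.7997) = 459.2 − 276.4 = 182.8
T·1.5508 = 182.8
T = 117.9 kN/m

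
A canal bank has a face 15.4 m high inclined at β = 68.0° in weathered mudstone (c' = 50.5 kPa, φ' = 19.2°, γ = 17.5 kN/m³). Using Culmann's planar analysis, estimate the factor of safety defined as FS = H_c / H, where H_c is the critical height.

FS = 1.92

H_c = (4c'/γ) · sinβ cosφ' / [1 − cos(β − φ')]
    = (4·50.5/17.5) · sin68.0°·cos19.2° / [1 − cos48.8°]
    = 11.543 · 0.8756 / 0.3413 = 29.61 m
FS = H_c / H = 29.61 / 15.4 = 1.923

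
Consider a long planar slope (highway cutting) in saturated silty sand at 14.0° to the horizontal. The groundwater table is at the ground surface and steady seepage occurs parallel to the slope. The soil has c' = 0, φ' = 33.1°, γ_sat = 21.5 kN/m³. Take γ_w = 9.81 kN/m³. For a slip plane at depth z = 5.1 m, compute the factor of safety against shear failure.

FS = 1.42

With seepage parallel to the slope and the water table at the surface, the effective normal stress on the slip plane uses the buoyant unit weight γ' = γ_sat − γ_w while the driving shear stress uses γ_sat:
FS = [c' + γ' z cos²β tanφ'] / [γ_sat z sinβ cosβ]
(For c' = 0 this reduces to FS = (γ'/γ_sat)·tanφ'/tanβ.)
γ' = 21.5 − 9.81 = 11.69 kN/m³
Numerator = 0.0 + 11.69·5.1·cos²14.0°·tan33.1° = 0.0 + 11.69·5.1·0.9415·0.6519 = 36.591 kPa
Denominator = 21.5·5.1·sin14.0°·cos14.0° = 21.5·5.1·0.2419·0.9703 = 25.739 kPa
FS = 36.591 / 25.739 = 1.422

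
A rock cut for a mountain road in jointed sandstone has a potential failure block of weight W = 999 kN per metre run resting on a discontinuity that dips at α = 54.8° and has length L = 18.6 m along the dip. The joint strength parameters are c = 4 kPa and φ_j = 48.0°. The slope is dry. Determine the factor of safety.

FS = 0.87

Resolving the block weight along and normal to the plane and applying the Mohr–Coulomb strength on the joint:
N' = W cosα = 999·cos54.8° = 575.9 kN/m
Driving force T = W sinα = 999·sin54.8° = 816.3 kN/m
Resisting force R = c·L + N'·tanφ_j = 4·18.6 + 575.9·tan48.0° = 74.4 + 639.6 = 714.0 kN/m
FS = R / T = 714.0 / 816.3 = 0.875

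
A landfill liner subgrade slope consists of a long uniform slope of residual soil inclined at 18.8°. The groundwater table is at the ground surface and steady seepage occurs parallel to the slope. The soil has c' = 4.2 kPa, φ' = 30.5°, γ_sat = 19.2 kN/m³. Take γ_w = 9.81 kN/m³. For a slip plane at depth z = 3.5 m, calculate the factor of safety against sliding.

With seepage parallel to the slope and the water table at the surface, the effective normal stress on the slip plane uses the buoyant unit weight γ' = γ_sat − γ_w while the driving shear stress uses γ_sat:
FS = [c' + γ' z cos²β tanφ'] / [γ_sat z sinβ cosβ]
γ' = 19.2 − 9.81 = 9.39 kN/m³
Numerator = 4.2 + 9.39·3.5·cos²18.8°·tan30.5° = 4.2 + 9.39·3.5·0.8961·0.5890 = 21.548 kPa
Denominator = 19.2·3.5·sin18.8°·cos18.8° = 19.2·3.5·0.3223·0.9466 = 20.501 kPa
FS = 21.548 / 20.501 = 1.051

FS = 1.05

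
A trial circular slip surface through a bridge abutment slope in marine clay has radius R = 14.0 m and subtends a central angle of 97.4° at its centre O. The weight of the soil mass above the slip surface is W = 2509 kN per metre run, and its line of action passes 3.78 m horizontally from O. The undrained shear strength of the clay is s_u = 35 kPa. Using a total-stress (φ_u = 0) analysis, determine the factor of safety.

Taking moments about the centre O, the resisting moment is provided by the undrained shear strength acting along the arc:
Arc length L_a = R·θ = 14.0·(97.4°·π/180) = 14.0·1.7000 = 23.80 m
M_R = s_u·L_a·R = 35·23.80·14.0 = 11661.7 kN·m/m
M_D = W·d = 2509·3.78 = 9484.0 kN·m/m
FS = M_R / M_D = 11661.7 / 9484.0 = 1.230

FS = 1.23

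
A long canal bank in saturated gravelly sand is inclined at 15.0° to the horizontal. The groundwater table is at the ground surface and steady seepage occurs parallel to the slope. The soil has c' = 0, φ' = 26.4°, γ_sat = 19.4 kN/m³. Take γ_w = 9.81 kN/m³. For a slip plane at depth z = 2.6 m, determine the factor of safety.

FS = 0.92

With seepage parallel to the slope and the water table at the surface, the effective normal stress on the slip plane uses the buoyant unit weight γ' = γ_sat − γ_w while the driving shear stress uses γ_sat:
FS = [c' + γ' z cos²β tanφ'] / [γ_sat z sinβ cosβ]
(For c' = 0 this reduces to FS = (γ'/γ_sat)·tanφ'/tanβ.)
γ' = 19.4 − 9.81 = 9.59 kN/m³
Numerator = 0.0 + 9.59·2.6·cos²15.0°·tan26.4° = 0.0 + 9.59·2.6·0.9330·0.4964 = 11.548 kPa
Denominator = 19.4·2.6·sin15.0°·cos15.0° = 19.4·2.6·0.2588·0.9659 = 12.610 kPa
FS = 11.548 / 12.610 = 0.916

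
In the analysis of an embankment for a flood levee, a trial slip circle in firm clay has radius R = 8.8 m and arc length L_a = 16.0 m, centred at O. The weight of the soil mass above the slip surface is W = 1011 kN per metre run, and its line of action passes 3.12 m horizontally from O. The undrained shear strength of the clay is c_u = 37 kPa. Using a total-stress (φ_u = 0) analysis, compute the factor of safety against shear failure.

Taking moments about the centre O, the resisting moment is provided by the undrained shear strength acting along the arc:
M_R = c_u·L_a·R = 37·16.00·8.8 = 5209.6 kN·m/m
M_D = W·d = 1011·3.12 = 3154.3 kN·m/m
FS = M_R / M_D = 5209.6 / 3154.3 = 1.652

FS = 1.65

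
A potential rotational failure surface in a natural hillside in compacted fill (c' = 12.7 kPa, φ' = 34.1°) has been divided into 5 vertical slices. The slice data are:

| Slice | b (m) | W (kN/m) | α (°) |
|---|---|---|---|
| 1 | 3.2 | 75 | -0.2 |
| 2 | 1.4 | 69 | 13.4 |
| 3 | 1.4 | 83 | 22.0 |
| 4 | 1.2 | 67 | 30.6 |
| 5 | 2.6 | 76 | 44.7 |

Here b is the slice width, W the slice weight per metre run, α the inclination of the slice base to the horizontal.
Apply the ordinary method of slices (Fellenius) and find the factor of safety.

FS = 2.73

Ordinary method of slices: FS = Σ[c'·Δl_i + (W_i cosα_i)·tanφ'] / Σ W_i sinα_i, with Δl_i = b_i / cosα_i.
Slice 1: Δl = 3.2/cos(-0.2°) = 3.200 m; N'_1 = 75·cos(-0.2°) = 75.0; c'Δl = 40.64; W sinα = -0.3
Slice 2: Δl = 1.4/cos13.4° = 1.439 m; N'_2 = 69·cos13.4° = 67.1; c'Δl = 18.28; W sinα = 16.0
Slice 3: Δl = 1.4/cos22.0° = 1.510 m; N'_3 = 83·cos22.0° = 77.0; c'Δl = 19.18; W sinα = 31.1
Slice 4: Δl = 1.2/cos30.6° = 1.394 m; N'_4 = 67·cos30.6° = 57.7; c'Δl = 17.71; W sinα = 34.1
Slice 5: Δl = 2.6/cos44.7° = 3.658 m; N'_5 = 76·cos44.7° = 54.0; c'Δl = 46.45; W sinα = 53.5
Σc'Δl = 142.3 kN/m; ΣN' = 330.8 kN/m; ΣW sinα = 134.4 kN/m
Resisting = 142.3 + 330.8·tan34.1° = 142.3 + 223.9 = 366.2 kN/m
FS = 366.2 / 134.4 = 2.725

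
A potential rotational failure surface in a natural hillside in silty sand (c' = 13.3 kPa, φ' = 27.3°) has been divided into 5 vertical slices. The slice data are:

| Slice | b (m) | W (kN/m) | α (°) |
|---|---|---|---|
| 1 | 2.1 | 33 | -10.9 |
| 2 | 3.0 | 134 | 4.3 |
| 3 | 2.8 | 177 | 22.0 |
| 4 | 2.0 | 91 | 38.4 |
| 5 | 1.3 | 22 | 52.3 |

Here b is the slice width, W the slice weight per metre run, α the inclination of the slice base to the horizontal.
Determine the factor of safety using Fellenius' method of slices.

Ordinary method of slices: FS = Σ[c'·Δl_i + (W_i cosα_i)·tanφ'] / Σ W_i sinα_i, with Δl_i = b_i / cosα_i.
Slice 1: Δl = 2.1/cos(-10.9°) = 2.139 m; N'_1 = 33·cos(-10.9°) = 32.4; c'Δl = 28.44; W sinα = -6.2
Slice 2: Δl = 3.0/cos4.3° = 3.008 m; N'_2 = 134·cos4.3° = 133.6; c'Δl = 40.01; W sinα = 10.0
Slice 3: Δl = 2.8/cos22.0° = 3.020 m; N'_3 = 177·cos22.0° = 164.1; c'Δl = 40.16; W sinα = 66.3
Slice 4: Δl = 2.0/cos38.4° = 2.552 m; N'_4 = 91·cos38.4° = 71.3; c'Δl = 33.94; W sinα = 56.5
Slice 5: Δl = 1.3/cos52.3° = 2.126 m; N'_5 = 22·cos52.3° = 13.5; c'Δl = 28.27; W sinα = 17.4
Σc'Δl = 170.8 kN/m; ΣN' = 414.9 kN/m; ΣW sinα = 144.0 kN/m
Resisting = 170.8 + 414.9·tan27.3° = 170.8 + 214.2 = 385.0 kN/m
FS = 385.0 / 144.0 = 2.673

FS = 2.67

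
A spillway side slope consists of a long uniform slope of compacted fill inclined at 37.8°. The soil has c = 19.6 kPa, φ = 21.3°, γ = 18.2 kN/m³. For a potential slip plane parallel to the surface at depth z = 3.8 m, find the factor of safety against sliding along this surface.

FS = 1.09

For an infinite slope with a slip plane parallel to the surface (no pore pressure): FS = [c + γz cos²β tanφ] / [γz sinβ cosβ].
γz = 18.2·3.8 = 69.16 kN/m²
Numerator = 19.6 + 69.16·cos²37.8°·tan21.3° = 19.6 + 69.16·0.6243·0.3899 = 36.435 kPa
Denominator = 69.16·sin37.8°·cos37.8° = 69.16·0.6129·0.7902 = 33.494 kPa
FS = 36.435 / 33.494 = 1.088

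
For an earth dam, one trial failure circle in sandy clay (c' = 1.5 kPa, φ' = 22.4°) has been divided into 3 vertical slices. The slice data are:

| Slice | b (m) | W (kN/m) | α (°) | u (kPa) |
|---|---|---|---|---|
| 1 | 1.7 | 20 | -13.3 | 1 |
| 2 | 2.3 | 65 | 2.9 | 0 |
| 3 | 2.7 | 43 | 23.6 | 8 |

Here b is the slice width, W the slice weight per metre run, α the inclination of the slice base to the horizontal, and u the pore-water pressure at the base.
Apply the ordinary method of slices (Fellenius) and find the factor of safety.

FS = 3.21

Ordinary method of slices: FS = Σ[c'·Δl_i + (W_i cosα_i − u_i·Δl_i)·tanφ'] / Σ W_i sinα_i, with Δl_i = b_i / cosα_i.
Slice 1: Δl = 1.7/cos(-13.3°) = 1.747 m; N'_1 = 20·cos(-13.3°) − 1·1.747 = 17.7; c'Δl = 2.62; W sinα = -4.6
Slice 2: Δl = 2.3/cos2.9° = 2.303 m; N'_2 = 65·cos2.9° − 0·2.303 = 64.9; c'Δl = 3.45; W sinα = 3.3
Slice 3: Δl = 2.7/cos23.6° = 2.946 m; N'_3 = 43·cos23.6° − 8·2.946 = 15.8; c'Δl = 4.42; W sinα = 17.2
Σc'Δl = 10.5 kN/m; ΣN' = 98.5 kN/m; ΣW sinα = 15.9 kN/m
Resisting = 10.5 + 98.5·tan22.4° = 10.5 + 40.6 = 51.1 kN/m
FS = 51.1 / 15.9 = 3.212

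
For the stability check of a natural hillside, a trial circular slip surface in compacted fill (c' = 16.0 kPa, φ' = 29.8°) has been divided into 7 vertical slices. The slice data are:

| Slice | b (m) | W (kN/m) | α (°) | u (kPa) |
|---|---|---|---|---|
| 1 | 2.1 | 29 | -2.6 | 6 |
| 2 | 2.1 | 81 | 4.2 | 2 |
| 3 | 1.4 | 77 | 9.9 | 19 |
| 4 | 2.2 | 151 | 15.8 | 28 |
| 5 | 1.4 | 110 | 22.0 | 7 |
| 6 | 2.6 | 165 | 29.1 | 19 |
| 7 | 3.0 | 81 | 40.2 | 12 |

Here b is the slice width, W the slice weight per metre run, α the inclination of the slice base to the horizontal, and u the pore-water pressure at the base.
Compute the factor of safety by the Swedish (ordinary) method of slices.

Ordinary method of slices: FS = Σ[c'·Δl_i + (W_i cosα_i − u_i·Δl_i)·tanφ'] / Σ W_i sinα_i, with Δl_i = b_i / cosα_i.
Slice 1: Δl = 2.1/cos(-2.6°) = 2.102 m; N'_1 = 29·cos(-2.6°) − 6·2.102 = 16.4; c'Δl = 33.63; W sinα = -1.3
Slice 2: Δl = 2.1/cos4.2° = 2.106 m; N'_2 = 81·cos4.2° − 2·2.106 = 76.6; c'Δl = 33.69; W sinα = 5.9
Slice 3: Δl = 1.4/cos9.9° = 1.421 m; N'_3 = 77·cos9.9° − 19·1.421 = 48.9; c'Δl = 22.74; W sinα = 13.2
Slice 4: Δl = 2.2/cos15.8° = 2.286 m; N'_4 = 151·cos15.8° − 28·2.286 = 81.3; c'Δl = 36.58; W sinα = 41.1
Slice 5: Δl = 1.4/cos22.0° = 1.510 m; N'_5 = 110·cos22.0° − 7·1.510 = 91.4; c'Δl = 24.16; W sinα = 41.2
Slice 6: Δl = 2.6/cos29.1° = 2.976 m; N'_6 = 165·cos29.1° − 19·2.976 = 87.6; c'Δl = 47.61; W sinα = 80.2
Slice 7: Δl = 3.0/cos40.2° = 3.928 m; N'_7 = 81·cos40.2° − 12·3.928 = 14.7; c'Δl = 62.84; W sinα = 52.3
Σc'Δl = 261.3 kN/m; ΣN' = 416.8 kN/m; ΣW sinα = 232.7 kN/m
Resisting = 261.3 + 416.8·tan29.8° = 261.3 + 238.7 = 500.0 kN/m
FS = 500.0 / 232.7 = 2.149

FS = 2.15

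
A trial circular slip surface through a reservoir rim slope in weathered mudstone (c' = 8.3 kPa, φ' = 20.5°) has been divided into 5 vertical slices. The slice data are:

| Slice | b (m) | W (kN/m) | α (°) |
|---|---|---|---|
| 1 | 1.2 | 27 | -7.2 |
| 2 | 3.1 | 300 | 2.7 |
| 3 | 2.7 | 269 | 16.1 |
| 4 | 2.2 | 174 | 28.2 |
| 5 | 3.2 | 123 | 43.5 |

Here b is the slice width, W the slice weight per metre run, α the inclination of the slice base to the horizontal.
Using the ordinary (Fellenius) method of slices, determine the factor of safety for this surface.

Ordinary method of slices: FS = Σ[c'·Δl_i + (W_i cosα_i)·tanφ'] / Σ W_i sinα_i, with Δl_i = b_i / cosα_i.
Slice 1: Δl = 1.2/cos(-7.2°) = 1.210 m; N'_1 = 27·cos(-7.2°) = 26.8; c'Δl = 10.04; W sinα = -3.4
Slice 2: Δl = 3.1/cos2.7° = 3.103 m; N'_2 = 300·cos2.7° = 299.7; c'Δl = 25.76; W sinα = 14.1
Slice 3: Δl = 2.7/cos16.1° = 2.810 m; N'_3 = 269·cos16.1° = 258.4; c'Δl = 23.32; W sinα = 74.6
Slice 4: Δl = 2.2/cos28.2° = 2.496 m; N'_4 = 174·cos28.2° = 153.3; c'Δl = 20.72; W sinα = 82.2
Slice 5: Δl = 3.2/cos43.5° = 4.412 m; N'_5 = 123·cos43.5° = 89.2; c'Δl = 36.62; W sinα = 84.7
Σc'Δl = 116.5 kN/m; ΣN' = 827.5 kN/m; ΣW sinα = 252.2 kN/m
Resisting = 116.5 + 827.5·tan20.5° = 116.5 + 309.4 = 425.8 kN/m
FS = 425.8 / 252.2 = 1.688

FS = 1.69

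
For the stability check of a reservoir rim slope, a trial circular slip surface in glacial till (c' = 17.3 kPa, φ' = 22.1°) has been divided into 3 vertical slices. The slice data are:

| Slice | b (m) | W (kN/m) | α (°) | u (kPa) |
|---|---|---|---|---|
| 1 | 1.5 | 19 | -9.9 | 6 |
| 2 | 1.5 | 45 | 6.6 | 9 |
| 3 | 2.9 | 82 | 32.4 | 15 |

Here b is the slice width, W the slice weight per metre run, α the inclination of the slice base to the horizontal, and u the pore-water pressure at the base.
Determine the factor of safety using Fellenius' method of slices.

FS = 2.96

Ordinary method of slices: FS = Σ[c'·Δl_i + (W_i cosα_i − u_i·Δl_i)·tanφ'] / Σ W_i sinα_i, with Δl_i = b_i / cosα_i.
Slice 1: Δl = 1.5/cos(-9.9°) = 1.523 m; N'_1 = 19·cos(-9.9°) − 6·1.523 = 9.6; c'Δl = 26.34; W sinα = -3.3
Slice 2: Δl = 1.5/cos6.6° = 1.510 m; N'_2 = 45·cos6.6° − 9·1.510 = 31.1; c'Δl = 26.12; W sinα = 5.2
Slice 3: Δl = 2.9/cos32.4° = 3.435 m; N'_3 = 82·cos32.4° − 15·3.435 = 17.7; c'Δl = 59.42; W sinα = 43.9
Σc'Δl = 111.9 kN/m; ΣN' = 58.4 kN/m; ΣW sinα = 45.8 kN/m
Resisting = 111.9 + 58.4·tan22.1° = 111.9 + 23.7 = 135.6 kN/m
FS = 135.6 / 45.8 = 2.958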